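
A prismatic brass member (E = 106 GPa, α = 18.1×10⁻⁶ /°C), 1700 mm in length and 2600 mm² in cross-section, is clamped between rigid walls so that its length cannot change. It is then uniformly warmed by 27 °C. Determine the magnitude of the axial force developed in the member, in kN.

With zero net strain, σ = E·αΔT = 106 GPa × 18.1×10⁻⁶ × 27 = 51.8 MPa.
P = AEαΔT = 2600 × 106×10³ × 18.1×10⁻⁶ × 27 = 134.7 kN (compressive).

P ≈ 135 kN (compressive)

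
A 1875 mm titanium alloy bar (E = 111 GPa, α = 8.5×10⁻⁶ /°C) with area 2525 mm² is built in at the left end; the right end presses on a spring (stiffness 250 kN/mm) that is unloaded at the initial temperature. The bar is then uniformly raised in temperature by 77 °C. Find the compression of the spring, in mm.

δ ≈ 0.459 mm

If the spring were absent the bar would lengthen by αΔT L = 8.5×10⁻⁶ × 77 × 1875 = 1.227 mm.
Let P be the compressive force at the spring. The bar shortens elastically by PL/(AE) and the spring compresses by P/k; together these equal δ_free.
So P = δ_free / [L/(AE) + 1/k] = 1.227 / [ 1875/(2525×111×10³) + 1/(250×10³) ].
P = 1.227 / 1.069×10⁻⁵ = 114800 N.
Spring compression = P/k = 114800/(250×10³) = 0.4592 mm.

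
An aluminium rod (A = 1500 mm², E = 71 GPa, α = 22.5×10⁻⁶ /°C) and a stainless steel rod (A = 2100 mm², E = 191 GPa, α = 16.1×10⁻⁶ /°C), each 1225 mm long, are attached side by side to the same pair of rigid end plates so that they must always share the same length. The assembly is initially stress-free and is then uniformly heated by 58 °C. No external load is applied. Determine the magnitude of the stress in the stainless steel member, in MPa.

The aluminium has the larger α, so on heating it would change length more than the stainless steel if both were free. The rigid plates force a common final length, so the aluminium is put into compression and the stainless steel into tension, with equal and opposite forces P (no external load).
Equating the net (thermal + elastic) strains gives |α₁ − α₂|·ΔT = P·[1/(A₁E₁) + 1/(A₂E₂)].
|α₁ − α₂|·ΔT = 6.4×10⁻⁶ × 58 = 0.0003712.
1/(A₁E₁) + 1/(A₂E₂) = 1/(1500×71×10³) + 1/(2100×191×10³) = 1.188×10⁻⁸ N⁻¹.
P = 0.0003712 / 1.188×10⁻⁸ = 31240 N = 31.24 kN.
σ_{stainless steel} = P/A₂ = 31240/2100 = 14.88 MPa, tensile.

σ ≈ 14.9 MPa (tensile)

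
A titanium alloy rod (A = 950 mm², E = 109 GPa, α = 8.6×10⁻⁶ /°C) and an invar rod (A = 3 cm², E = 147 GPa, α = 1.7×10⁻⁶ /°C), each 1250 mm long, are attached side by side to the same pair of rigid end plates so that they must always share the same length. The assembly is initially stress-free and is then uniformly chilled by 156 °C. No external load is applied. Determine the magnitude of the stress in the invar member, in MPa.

σ ≈ 111 MPa (compressive)

Both members must finish at the same length. With the larger α, the titanium alloy tends to over-contract; the plates restrain it, putting the titanium alloy in tension and the invar in compression. With no external load the two internal forces are equal and opposite, magnitude P.
Setting the final lengths equal and cancelling L: (α₁ − α₂)ΔT = P/(A₁E₁) + P/(A₂E₂).
|α₁ − α₂|·ΔT = 6.9×10⁻⁶ × 156 = 0.001076.
1/(A₁E₁) + 1/(A₂E₂) = 1/(950×109×10³) + 1/(300×147×10³) = 3.233×10⁻⁸ N⁻¹.
So P = 0.001076 / 3.233×10⁻⁸ = 33.29 kN.
σ_{invar} = P/A₂ = 33290/300 = 111 MPa, compressive.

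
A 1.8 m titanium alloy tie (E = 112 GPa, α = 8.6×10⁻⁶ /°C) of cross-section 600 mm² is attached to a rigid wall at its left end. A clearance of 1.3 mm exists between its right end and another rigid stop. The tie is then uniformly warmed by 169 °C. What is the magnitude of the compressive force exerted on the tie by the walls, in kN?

P ≈ 49.1 kN

Unrestrained expansion: δ_free = αΔT L = 8.6×10⁻⁶ × 169 × 1800 = 2.616 mm.
This exceeds the 1.3 mm gap, so the wall pushes back. The portion of expansion that must be recovered elastically is δ_free − gap = 2.616 − 1.3 = 1.316 mm.
So σ = E(δ_free − g)/L = 112×10³ × 1.316/1800 = 81.89 MPa.
P = σA = 81.89 × 600 = 49.14 kN.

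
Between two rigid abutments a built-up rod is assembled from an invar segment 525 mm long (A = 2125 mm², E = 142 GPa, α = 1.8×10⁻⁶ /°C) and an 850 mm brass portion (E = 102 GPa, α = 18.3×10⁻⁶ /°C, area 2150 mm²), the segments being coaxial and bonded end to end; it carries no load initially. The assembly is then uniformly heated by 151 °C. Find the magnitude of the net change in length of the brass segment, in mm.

Free thermal expansion of the whole bar: Σ αᵢΔT Lᵢ = 1.8×10⁻⁶×151×525 + 18.3×10⁻⁶×151×850 = 2.491 mm.
The rigid supports impose zero overall length change; the single axial force P common to all segments must satisfy P Σ Lᵢ/(AᵢEᵢ) = δ_free.
Σ Lᵢ/(AᵢEᵢ) = 525/(2125×142×10³) + 850/(2150×102×10³) = 5.616×10⁻⁶ mm/N.
P = 2.491 / 5.616×10⁻⁶ = 443700 N = 443.7 kN, compressive.
For the brass segment, free thermal change = 18.3×10⁻⁶×151×850 = 2.349 mm and elastic change from P = 443700×850/(2150×102×10³) = 1.72 mm; these oppose, so the net change is 0.629 mm (segment lengthens).

|ΔL| ≈ 0.629 mm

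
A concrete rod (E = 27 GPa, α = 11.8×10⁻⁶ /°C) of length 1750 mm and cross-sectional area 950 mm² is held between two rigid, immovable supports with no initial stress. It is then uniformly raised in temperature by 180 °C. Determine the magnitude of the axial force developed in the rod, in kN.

P ≈ 54.5 kN (compressive)

The ends cannot move, so σ = EαΔT = 27×10³ × 11.8×10⁻⁶ × 180 = 57.35 MPa.
P = AEαΔT = 950 × 27×10³ × 11.8×10⁻⁶ × 180 = 54.48 kN (compressive).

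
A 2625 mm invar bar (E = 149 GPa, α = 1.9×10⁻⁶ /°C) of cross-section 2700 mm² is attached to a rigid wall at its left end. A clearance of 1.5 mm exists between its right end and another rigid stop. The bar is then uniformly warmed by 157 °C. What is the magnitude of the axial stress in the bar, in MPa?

σ ≈ 0 MPa

If the wall were absent the bar would grow by αΔT L = 1.9×10⁻⁶ × 157 × 2625 = 0.783 mm.
Since δ_free = 0.783 mm is less than the 1.5 mm gap, the bar never touches the wall. No axial force develops.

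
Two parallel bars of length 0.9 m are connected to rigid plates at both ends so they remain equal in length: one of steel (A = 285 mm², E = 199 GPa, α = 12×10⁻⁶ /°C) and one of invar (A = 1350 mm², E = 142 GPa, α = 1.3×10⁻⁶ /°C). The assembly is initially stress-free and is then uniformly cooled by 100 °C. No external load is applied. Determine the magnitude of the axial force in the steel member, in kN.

P ≈ 46.8 kN (tensile in the steel)

Both members must finish at the same length. With the larger α, the steel tends to over-contract; the plates restrain it, putting the steel in tension and the invar in compression. With no external load the two internal forces are equal and opposite, magnitude P.
Equating the net (thermal + elastic) strains gives |α₁ − α₂|·ΔT = P·[1/(A₁E₁) + 1/(A₂E₂)].
|α₁ − α₂|·ΔT = 10.7×10⁻⁶ × 100 = 0.00107.
1/(A₁E₁) + 1/(A₂E₂) = 1/(285×199×10³) + 1/(1350×142×10³) = 2.285×10⁻⁸ N⁻¹.
So P = 0.00107 / 2.285×10⁻⁸ = 46.83 kN.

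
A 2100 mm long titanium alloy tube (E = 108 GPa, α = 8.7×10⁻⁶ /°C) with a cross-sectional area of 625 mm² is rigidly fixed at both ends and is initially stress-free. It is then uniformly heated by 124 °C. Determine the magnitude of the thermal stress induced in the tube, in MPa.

σ ≈ 117 MPa (compressive)

With length fixed, the mechanical strain must cancel the thermal strain αΔT = 8.7×10⁻⁶ × 124 = 1078.8×10⁻⁶.
σ = EαΔT = 108×10³ × 8.7×10⁻⁶ × 124 = 116.5 MPa (compressive; the tube is trying to expand).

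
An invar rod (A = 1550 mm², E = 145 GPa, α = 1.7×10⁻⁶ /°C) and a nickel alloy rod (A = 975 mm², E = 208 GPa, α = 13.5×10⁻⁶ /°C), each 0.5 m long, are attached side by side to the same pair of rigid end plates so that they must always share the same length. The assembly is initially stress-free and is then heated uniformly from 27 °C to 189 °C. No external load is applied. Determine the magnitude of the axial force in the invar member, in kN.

P ≈ 204 kN (tensile in the invar)

Both members must finish at the same length. With the larger α, the nickel alloy tends to over-expand; the plates restrain it, putting the nickel alloy in compression and the invar in tension. With no external load the two internal forces are equal and opposite, magnitude P.
Setting the final lengths equal and cancelling L: (α₁ − α₂)ΔT = P/(A₁E₁) + P/(A₂E₂).
|α₁ − α₂|·ΔT = 11.8×10⁻⁶ × 162 = 0.001912.
1/(A₁E₁) + 1/(A₂E₂) = 1/(1550×145×10³) + 1/(975×208×10³) = 9.38×10⁻⁹ N⁻¹.
P = 0.001912 / 9.38×10⁻⁹ = 203800 N = 203.8 kN.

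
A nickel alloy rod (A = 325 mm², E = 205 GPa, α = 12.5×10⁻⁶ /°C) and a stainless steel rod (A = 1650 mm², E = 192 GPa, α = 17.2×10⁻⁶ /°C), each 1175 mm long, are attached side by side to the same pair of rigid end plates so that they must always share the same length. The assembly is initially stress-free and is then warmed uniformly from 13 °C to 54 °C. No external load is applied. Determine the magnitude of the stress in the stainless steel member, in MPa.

Both members must finish at the same length. With the larger α, the stainless steel tends to over-expand; the plates restrain it, putting the stainless steel in compression and the nickel alloy in tension. With no external load the two internal forces are equal and opposite, magnitude P.
Setting the final lengths equal and cancelling L: (α₁ − α₂)ΔT = P/(A₁E₁) + P/(A₂E₂).
|α₁ − α₂|·ΔT = 4.7×10⁻⁶ × 41 = 0.0001927.
1/(A₁E₁) + 1/(A₂E₂) = 1/(325×205×10³) + 1/(1650×192×10³) = 1.817×10⁻⁸ N⁻¹.
So P = 0.0001927 / 1.817×10⁻⁸ = 10.61 kN.
σ_{stainless steel} = P/A₂ = 10610/1650 = 6.429 MPa, compressive.

σ ≈ 6.43 MPa (compressive)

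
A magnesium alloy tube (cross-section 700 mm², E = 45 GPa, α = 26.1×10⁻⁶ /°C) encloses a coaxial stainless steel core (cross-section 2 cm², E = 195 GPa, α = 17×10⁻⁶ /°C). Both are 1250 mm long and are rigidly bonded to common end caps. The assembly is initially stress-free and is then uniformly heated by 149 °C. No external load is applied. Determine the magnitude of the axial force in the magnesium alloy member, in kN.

P ≈ 23.6 kN (compressive in the magnesium alloy)

Both members must finish at the same length. With the larger α, the magnesium alloy tends to over-expand; the plates restrain it, putting the magnesium alloy in compression and the stainless steel in tension. With no external load the two internal forces are equal and opposite, magnitude P.
Compatibility of the two members (thermal + elastic change equal): (α₁ − α₂)ΔT = P·[1/(A₁E₁) + 1/(A₂E₂)].
|α₁ − α₂|·ΔT = 9.1×10⁻⁶ × 149 = 0.001356.
1/(A₁E₁) + 1/(A₂E₂) = 1/(700×45×10³) + 1/(200×195×10³) = 5.739×10⁻⁸ N⁻¹.
So P = 0.001356 / 5.739×10⁻⁸ = 23.63 kN.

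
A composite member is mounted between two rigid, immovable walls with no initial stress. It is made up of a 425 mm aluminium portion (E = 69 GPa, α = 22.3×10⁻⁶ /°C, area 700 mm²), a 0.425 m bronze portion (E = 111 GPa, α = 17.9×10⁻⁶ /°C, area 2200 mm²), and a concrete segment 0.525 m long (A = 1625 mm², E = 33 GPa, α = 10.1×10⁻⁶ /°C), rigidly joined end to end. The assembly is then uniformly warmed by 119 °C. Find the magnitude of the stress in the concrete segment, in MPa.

σ ≈ 80.6 MPa (compressive)

With the walls removed the bar would change length by δ_free = Σ αᵢΔT Lᵢ = 22.3×10⁻⁶×119×425 + 17.9×10⁻⁶×119×425 + 10.1×10⁻⁶×119×525 = 2.664 mm.
The rigid supports impose zero overall length change; the single axial force P common to all segments must satisfy P Σ Lᵢ/(AᵢEᵢ) = δ_free.
The series flexibility is Σ Lᵢ/(AᵢEᵢ) = 425/(700×69×10³) + 425/(2200×111×10³) + 525/(1625×33×10³) = 2.033×10⁻⁵ mm/N.
Hence P = δ_free / Σ(L/AE) = 2.664/2.033×10⁻⁵ = 131 kN (compressive).
σ_{concrete} = P / A = 131000 / 1625 = 80.64 MPa.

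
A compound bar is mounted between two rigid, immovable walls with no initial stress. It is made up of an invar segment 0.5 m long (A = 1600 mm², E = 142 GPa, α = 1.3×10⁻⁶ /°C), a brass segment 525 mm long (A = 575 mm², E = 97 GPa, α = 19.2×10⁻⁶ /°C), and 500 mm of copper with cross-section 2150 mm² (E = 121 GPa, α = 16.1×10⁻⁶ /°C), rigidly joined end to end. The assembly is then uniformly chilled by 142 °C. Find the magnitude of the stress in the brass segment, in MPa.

With the walls removed the bar would change length by δ_free = Σ αᵢΔT Lᵢ = 1.3×10⁻⁶×142×500 + 19.2×10⁻⁶×142×525 + 16.1×10⁻⁶×142×500 = 2.667 mm.
The walls prevent any net length change, so an axial force P (same in every segment) develops. Compatibility: P · Σ Lᵢ/(AᵢEᵢ) = δ_free.
The series flexibility is Σ Lᵢ/(AᵢEᵢ) = 500/(1600×142×10³) + 525/(575×97×10³) + 500/(2150×121×10³) = 1.354×10⁻⁵ mm/N.
Hence P = δ_free / Σ(L/AE) = 2.667/1.354×10⁻⁵ = 197 kN (tensile).
σ_{brass} = P / A = 197000 / 575 = 342.6 MPa.

σ ≈ 343 MPa (tensile)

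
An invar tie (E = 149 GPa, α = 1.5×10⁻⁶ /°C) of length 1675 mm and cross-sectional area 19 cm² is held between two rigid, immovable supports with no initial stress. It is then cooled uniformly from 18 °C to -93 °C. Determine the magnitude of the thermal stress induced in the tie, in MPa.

σ ≈ 24.8 MPa (tensile)

With length fixed, the mechanical strain must cancel the thermal strain αΔT = 1.5×10⁻⁶ × 111 = 166.5×10⁻⁶.
The stress required to suppress this strain is σ = Eε = 149×10³ × 166.5×10⁻⁶ = 24.81 MPa, tensile since the tie is trying to contract.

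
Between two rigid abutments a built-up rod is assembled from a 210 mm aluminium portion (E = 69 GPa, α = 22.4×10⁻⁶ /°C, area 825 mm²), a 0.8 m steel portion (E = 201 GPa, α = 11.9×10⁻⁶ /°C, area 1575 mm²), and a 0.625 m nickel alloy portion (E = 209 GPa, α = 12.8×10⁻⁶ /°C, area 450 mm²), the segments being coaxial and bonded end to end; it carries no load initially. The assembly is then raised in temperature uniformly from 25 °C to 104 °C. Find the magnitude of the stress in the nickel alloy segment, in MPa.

σ ≈ 303 MPa (compressive)

With the walls removed the bar would change length by δ_free = Σ αᵢΔT Lᵢ = 22.4×10⁻⁶×79×210 + 11.9×10⁻⁶×79×800 + 12.8×10⁻⁶×79×625 = 1.756 mm.
The walls prevent any net length change, so an axial force P (same in every segment) develops. Compatibility: P · Σ Lᵢ/(AᵢEᵢ) = δ_free.
The series flexibility is Σ Lᵢ/(AᵢEᵢ) = 210/(825×69×10³) + 800/(1575×201×10³) + 625/(450×209×10³) = 1.286×10⁻⁵ mm/N.
P = 1.756 / 1.286×10⁻⁵ = 136500 N = 136.5 kN, compressive.
σ_{nickel alloy} = P / A = 136500 / 450 = 303.4 MPa.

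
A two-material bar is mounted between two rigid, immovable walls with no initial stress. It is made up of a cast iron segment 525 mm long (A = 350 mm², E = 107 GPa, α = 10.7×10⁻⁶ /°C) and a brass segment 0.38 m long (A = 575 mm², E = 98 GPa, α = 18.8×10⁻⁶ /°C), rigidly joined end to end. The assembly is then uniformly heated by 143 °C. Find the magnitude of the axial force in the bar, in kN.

P ≈ 87.9 kN (compressive)

With the walls removed the bar would change length by δ_free = Σ αᵢΔT Lᵢ = 10.7×10⁻⁶×143×525 + 18.8×10⁻⁶×143×380 = 1.825 mm.
Since the ends are fixed, an axial force P builds up, equal in every segment, with P · Σ Lᵢ/(AᵢEᵢ) = δ_free.
The series flexibility is Σ Lᵢ/(AᵢEᵢ) = 525/(350×107×10³) + 380/(575×98×10³) = 2.076×10⁻⁵ mm/N.
Hence P = δ_free / Σ(L/AE) = 1.825/2.076×10⁻⁵ = 87.89 kN (compressive).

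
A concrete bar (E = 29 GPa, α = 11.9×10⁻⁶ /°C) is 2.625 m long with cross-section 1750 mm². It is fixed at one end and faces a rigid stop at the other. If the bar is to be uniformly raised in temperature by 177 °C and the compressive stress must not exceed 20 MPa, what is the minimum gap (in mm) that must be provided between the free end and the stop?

With no wall the bar would lengthen by αΔT L = 11.9×10⁻⁶ × 177 × 2625 = 5.529 mm.
At the allowable stress the elastic shortening the wall may impose is σL/E = 20 × 2625 / (29×10³) = 1.81 mm.
The gap must absorb the remainder: g_min = 5.529 − 1.81 = 3.719 mm.

g ≈ 3.72 mm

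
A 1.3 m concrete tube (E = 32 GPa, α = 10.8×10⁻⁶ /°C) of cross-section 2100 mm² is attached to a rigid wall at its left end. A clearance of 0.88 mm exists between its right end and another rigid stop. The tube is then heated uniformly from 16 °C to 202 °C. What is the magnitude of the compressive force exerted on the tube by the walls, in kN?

P ≈ 89.5 kN

If the wall were absent the tube would grow by αΔT L = 10.8×10⁻⁶ × 186 × 1300 = 2.611 mm.
This exceeds the 0.88 mm gap, so the wall pushes back. The portion of expansion that must be recovered elastically is δ_free − gap = 2.611 − 0.88 = 1.731 mm.
That suppressed elongation corresponds to σ = E·Δ/L = 32×10³ × 1.731/1300 = 42.62 MPa.
Force on the wall = σA = 42.62 × 2100 mm² = 89.5 kN.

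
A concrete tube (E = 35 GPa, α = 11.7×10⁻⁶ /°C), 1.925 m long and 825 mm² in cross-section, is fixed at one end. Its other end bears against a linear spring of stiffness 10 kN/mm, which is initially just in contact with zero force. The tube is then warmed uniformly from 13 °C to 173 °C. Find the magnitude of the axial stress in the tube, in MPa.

σ ≈ 26.2 MPa (compressive)

If the spring were absent the tube would lengthen by αΔT L = 11.7×10⁻⁶ × 160 × 1925 = 3.604 mm.
Let P be the compressive force at the spring. The tube shortens elastically by PL/(AE) and the spring compresses by P/k; together these equal δ_free.
P [ L/(AE) + 1/k ] = δ_free → P [ 1925/(825×35×10³) + 1/(10×10³) ] = 3.604.
P = 3.604 / 0.0001667 = 21620 N.
σ = P/A = 21620/825 = 26.21 MPa.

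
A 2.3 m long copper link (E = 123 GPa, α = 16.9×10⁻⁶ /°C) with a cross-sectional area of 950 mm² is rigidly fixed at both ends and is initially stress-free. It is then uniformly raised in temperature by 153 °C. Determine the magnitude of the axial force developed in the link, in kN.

With zero net strain, σ = E·αΔT = 123 GPa × 16.9×10⁻⁶ × 153 = 318 MPa.
Then P = σA = 318 × 950 mm² = 302.1 kN, compressive.

P ≈ 302 kN (compressive)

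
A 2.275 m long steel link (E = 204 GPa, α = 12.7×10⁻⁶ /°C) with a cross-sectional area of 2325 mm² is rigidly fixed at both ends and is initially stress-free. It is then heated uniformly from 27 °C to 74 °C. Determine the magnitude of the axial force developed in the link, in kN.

Full restraint means ε = 0, so the stress is σ = EαΔT = 204×10³ × 12.7×10⁻⁶ × 47 = 121.8 MPa.
Then P = σA = 121.8 × 2325 mm² = 283.1 kN, compressive.

P ≈ 283 kN (compressive)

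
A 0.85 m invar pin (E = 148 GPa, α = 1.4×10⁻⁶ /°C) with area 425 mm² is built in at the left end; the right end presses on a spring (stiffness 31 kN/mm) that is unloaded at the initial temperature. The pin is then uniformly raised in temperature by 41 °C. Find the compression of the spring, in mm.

δ ≈ 0.0344 mm

If the spring were absent the pin would lengthen by αΔT L = 1.4×10⁻⁶ × 41 × 850 = 0.04879 mm.
Let P be the compressive force at the spring. The pin shortens elastically by PL/(AE) and the spring compresses by P/k; together these equal δ_free.
P [ L/(AE) + 1/k ] = δ_free → P [ 850/(425×148×10³) + 1/(31×10³) ] = 0.04879.
P = 0.04879 / 4.577×10⁻⁵ = 1066 N.
Spring compression = P/k = 1066/(31×10³) = 0.03439 mm.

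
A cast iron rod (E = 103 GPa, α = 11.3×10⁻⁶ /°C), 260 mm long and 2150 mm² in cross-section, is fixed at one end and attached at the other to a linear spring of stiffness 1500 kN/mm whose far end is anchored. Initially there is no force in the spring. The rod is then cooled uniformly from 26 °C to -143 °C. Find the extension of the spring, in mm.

Free thermal contraction: δ_free = αΔT L = 11.3×10⁻⁶ × 169 × 260 = 0.4965 mm.
Let P be the tensile force in the spring. The rod extends elastically by PL/(AE) and the spring stretches by P/k; together these equal δ_free.
So P = δ_free / [L/(AE) + 1/k] = 0.4965 / [ 260/(2150×103×10³) + 1/(1500×10³) ].
P = 0.4965 / 1.841×10⁻⁶ = 269700 N.
Spring extension = P/k = 269700/(1500×10³) = 0.1798 mm.

δ ≈ 0.18 mm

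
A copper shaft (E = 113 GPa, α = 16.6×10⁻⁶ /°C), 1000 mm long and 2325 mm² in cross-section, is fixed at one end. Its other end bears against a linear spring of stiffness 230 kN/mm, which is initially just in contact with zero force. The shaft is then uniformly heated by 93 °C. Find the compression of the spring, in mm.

Free thermal expansion: δ_free = αΔT L = 16.6×10⁻⁶ × 93 × 1000 = 1.544 mm.
Let P be the compressive force at the spring. The shaft shortens elastically by PL/(AE) and the spring compresses by P/k; together these equal δ_free.
So P = δ_free / [L/(AE) + 1/k] = 1.544 / [ 1000/(2325×113×10³) + 1/(230×10³) ].
P = 1.544 / 8.154×10⁻⁶ = 189300 N.
Spring compression = P/k = 189300/(230×10³) = 0.8232 mm.

δ ≈ 0.823 mm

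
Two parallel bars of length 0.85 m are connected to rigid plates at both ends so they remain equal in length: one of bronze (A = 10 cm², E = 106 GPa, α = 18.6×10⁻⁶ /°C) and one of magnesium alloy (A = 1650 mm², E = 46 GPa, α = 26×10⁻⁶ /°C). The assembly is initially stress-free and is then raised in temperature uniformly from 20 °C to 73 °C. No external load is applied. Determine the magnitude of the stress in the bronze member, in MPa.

The magnesium alloy has the larger α, so on heating it would change length more than the bronze if both were free. The rigid plates force a common final length, so the magnesium alloy is put into compression and the bronze into tension, with equal and opposite forces P (no external load).
Equating the net (thermal + elastic) strains gives |α₁ − α₂|·ΔT = P·[1/(A₁E₁) + 1/(A₂E₂)].
|α₁ − α₂|·ΔT = 7.4×10⁻⁶ × 53 = 0.0003922.
1/(A₁E₁) + 1/(A₂E₂) = 1/(1000×106×10³) + 1/(1650×46×10³) = 2.261×10⁻⁸ N⁻¹.
P = 0.0003922 / 2.261×10⁻⁸ = 17350 N = 17.35 kN.
σ_{bronze} = P/A₁ = 17350/1000 = 17.35 MPa, tensile.

σ ≈ 17.3 MPa (tensile)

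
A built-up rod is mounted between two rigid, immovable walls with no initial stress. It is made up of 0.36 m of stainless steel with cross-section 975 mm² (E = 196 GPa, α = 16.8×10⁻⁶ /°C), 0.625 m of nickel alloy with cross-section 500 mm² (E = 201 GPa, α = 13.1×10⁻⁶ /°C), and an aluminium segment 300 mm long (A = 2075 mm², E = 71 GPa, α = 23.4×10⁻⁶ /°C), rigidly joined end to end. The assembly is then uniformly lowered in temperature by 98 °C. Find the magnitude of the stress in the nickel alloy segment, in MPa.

With the walls removed the bar would change length by δ_free = Σ αᵢΔT Lᵢ = 16.8×10⁻⁶×98×360 + 13.1×10⁻⁶×98×625 + 23.4×10⁻⁶×98×300 = 2.083 mm.
The rigid supports impose zero overall length change; the single axial force P common to all segments must satisfy P Σ Lᵢ/(AᵢEᵢ) = δ_free.
The series flexibility is Σ Lᵢ/(AᵢEᵢ) = 360/(975×196×10³) + 625/(500×201×10³) + 300/(2075×71×10³) = 1.014×10⁻⁵ mm/N.
So P = 2.083 / 1.014×10⁻⁵ = 205.4 kN, tensile.
σ_{nickel alloy} = P / A = 205400 / 500 = 410.9 MPa.

σ ≈ 411 MPa (tensile)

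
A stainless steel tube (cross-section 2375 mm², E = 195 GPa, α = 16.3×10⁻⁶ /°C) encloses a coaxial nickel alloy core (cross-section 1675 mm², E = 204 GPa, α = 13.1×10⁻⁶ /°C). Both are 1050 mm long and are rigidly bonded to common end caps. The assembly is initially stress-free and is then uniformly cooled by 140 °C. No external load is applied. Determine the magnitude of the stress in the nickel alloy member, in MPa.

σ ≈ 52.6 MPa (compressive)

Both members must finish at the same length. With the larger α, the stainless steel tends to over-contract; the plates restrain it, putting the stainless steel in tension and the nickel alloy in compression. With no external load the two internal forces are equal and opposite, magnitude P.
Compatibility of the two members (thermal + elastic change equal): (α₁ − α₂)ΔT = P·[1/(A₁E₁) + 1/(A₂E₂)].
|α₁ − α₂|·ΔT = 3.2×10⁻⁶ × 140 = 0.000448.
1/(A₁E₁) + 1/(A₂E₂) = 1/(2375×195×10³) + 1/(1675×204×10³) = 5.086×10⁻⁹ N⁻¹.
So P = 0.000448 / 5.086×10⁻⁹ = 88.09 kN.
σ_{nickel alloy} = P/A₂ = 88090/1675 = 52.59 MPa, compressive.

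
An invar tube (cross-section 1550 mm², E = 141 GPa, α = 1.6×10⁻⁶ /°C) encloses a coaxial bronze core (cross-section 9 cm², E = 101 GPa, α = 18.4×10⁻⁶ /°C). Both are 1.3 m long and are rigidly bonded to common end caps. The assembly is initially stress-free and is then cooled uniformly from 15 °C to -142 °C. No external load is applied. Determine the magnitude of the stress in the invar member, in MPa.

Equilibrium of a rigid end plate with no external load gives equal and opposite internal forces ±P in the two members. Since α_{bronze} > α_{invar}, cooling drives the bronze into tension and the invar into compression.
Compatibility of the two members (thermal + elastic change equal): (α₁ − α₂)ΔT = P·[1/(A₁E₁) + 1/(A₂E₂)].
|α₁ − α₂|·ΔT = 16.8×10⁻⁶ × 157 = 0.002638.
1/(A₁E₁) + 1/(A₂E₂) = 1/(1550×141×10³) + 1/(900×101×10³) = 1.558×10⁻⁸ N⁻¹.
P = 0.002638 / 1.558×10⁻⁸ = 169300 N = 169.3 kN.
σ_{invar} = P/A₁ = 169300/1550 = 109.2 MPa, compressive.

σ ≈ 109 MPa (compressive)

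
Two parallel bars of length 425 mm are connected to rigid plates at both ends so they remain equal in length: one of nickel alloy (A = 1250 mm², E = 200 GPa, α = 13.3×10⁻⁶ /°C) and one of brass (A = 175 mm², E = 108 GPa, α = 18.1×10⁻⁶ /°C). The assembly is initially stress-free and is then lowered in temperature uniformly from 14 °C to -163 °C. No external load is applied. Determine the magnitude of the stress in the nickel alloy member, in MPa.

σ ≈ 11.9 MPa (compressive)

Equilibrium of a rigid end plate with no external load gives equal and opposite internal forces ±P in the two members. Since α_{brass} > α_{nickel alloy}, cooling drives the brass into tension and the nickel alloy into compression.
Compatibility of the two members (thermal + elastic change equal): (α₁ − α₂)ΔT = P·[1/(A₁E₁) + 1/(A₂E₂)].
|α₁ − α₂|·ΔT = 4.8×10⁻⁶ × 177 = 0.0008496.
1/(A₁E₁) + 1/(A₂E₂) = 1/(1250×200×10³) + 1/(175×108×10³) = 5.691×10⁻⁸ N⁻¹.
So P = 0.0008496 / 5.691×10⁻⁸ = 14.93 kN.
σ_{nickel alloy} = P/A₁ = 14930/1250 = 11.94 MPa, compressive.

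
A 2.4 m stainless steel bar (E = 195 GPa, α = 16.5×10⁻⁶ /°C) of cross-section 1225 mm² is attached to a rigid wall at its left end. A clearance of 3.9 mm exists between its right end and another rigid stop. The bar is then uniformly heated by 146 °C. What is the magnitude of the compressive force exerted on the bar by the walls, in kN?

Unrestrained expansion: δ_free = αΔT L = 16.5×10⁻⁶ × 146 × 2400 = 5.782 mm.
After closing the 3.9 mm clearance, 5.782 − 3.9 = 1.882 mm of expansion remains to be suppressed by the wall.
Compatibility: PL/(AE) = 1.882 mm, so σ = P/A = E × (1.882/2400) = 152.9 MPa.
P = σA = 152.9 × 1225 = 187.3 kN.

P ≈ 187 kN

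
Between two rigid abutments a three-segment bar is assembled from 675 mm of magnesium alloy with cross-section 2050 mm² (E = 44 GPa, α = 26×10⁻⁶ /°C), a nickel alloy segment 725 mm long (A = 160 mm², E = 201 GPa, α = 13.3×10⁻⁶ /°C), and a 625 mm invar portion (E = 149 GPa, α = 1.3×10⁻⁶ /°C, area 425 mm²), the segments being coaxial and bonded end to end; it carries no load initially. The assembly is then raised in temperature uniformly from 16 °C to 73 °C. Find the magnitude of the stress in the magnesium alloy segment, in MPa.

With the walls removed the bar would change length by δ_free = Σ αᵢΔT Lᵢ = 26×10⁻⁶×57×675 + 13.3×10⁻⁶×57×725 + 1.3×10⁻⁶×57×625 = 1.596 mm.
The rigid supports impose zero overall length change; the single axial force P common to all segments must satisfy P Σ Lᵢ/(AᵢEᵢ) = δ_free.
The series flexibility is Σ Lᵢ/(AᵢEᵢ) = 675/(2050×44×10³) + 725/(160×201×10³) + 625/(425×149×10³) = 3.99×10⁻⁵ mm/N.
So P = 1.596 / 3.99×10⁻⁵ = 40.01 kN, compressive.
σ_{magnesium alloy} = P / A = 40010 / 2050 = 19.52 MPa.

σ ≈ 19.5 MPa (compressive)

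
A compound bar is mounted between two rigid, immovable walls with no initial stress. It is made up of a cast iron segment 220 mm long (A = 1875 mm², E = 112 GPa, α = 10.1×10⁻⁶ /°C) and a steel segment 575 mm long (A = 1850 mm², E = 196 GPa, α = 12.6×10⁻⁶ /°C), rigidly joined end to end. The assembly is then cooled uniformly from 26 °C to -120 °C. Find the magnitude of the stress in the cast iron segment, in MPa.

σ ≈ 280 MPa (tensile)

If the supports were absent, the total length change would be Σ αᵢΔT Lᵢ = 10.1×10⁻⁶×146×220 + 12.6×10⁻⁶×146×575 = 1.382 mm.
The walls prevent any net length change, so an axial force P (same in every segment) develops. Compatibility: P · Σ Lᵢ/(AᵢEᵢ) = δ_free.
Σ Lᵢ/(AᵢEᵢ) = 220/(1875×112×10³) + 575/(1850×196×10³) = 2.633×10⁻⁶ mm/N.
P = 1.382 / 2.633×10⁻⁶ = 524900 N = 524.9 kN, tensile.
σ_{cast iron} = P / A = 524900 / 1875 = 279.9 MPa.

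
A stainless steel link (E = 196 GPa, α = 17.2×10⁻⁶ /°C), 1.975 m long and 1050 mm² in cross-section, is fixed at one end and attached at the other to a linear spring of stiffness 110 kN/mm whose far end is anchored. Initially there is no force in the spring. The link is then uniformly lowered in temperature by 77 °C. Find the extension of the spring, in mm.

δ ≈ 1.27 mm

Free thermal contraction: δ_free = αΔT L = 17.2×10⁻⁶ × 77 × 1975 = 2.616 mm.
Let P be the tensile force in the spring. The link extends elastically by PL/(AE) and the spring stretches by P/k; together these equal δ_free.
So P = δ_free / [L/(AE) + 1/k] = 2.616 / [ 1975/(1050×196×10³) + 1/(110×10³) ].
P = 2.616 / 1.869×10⁻⁵ = 140000 N.
Spring extension = P/k = 140000/(110×10³) = 1.272 mm.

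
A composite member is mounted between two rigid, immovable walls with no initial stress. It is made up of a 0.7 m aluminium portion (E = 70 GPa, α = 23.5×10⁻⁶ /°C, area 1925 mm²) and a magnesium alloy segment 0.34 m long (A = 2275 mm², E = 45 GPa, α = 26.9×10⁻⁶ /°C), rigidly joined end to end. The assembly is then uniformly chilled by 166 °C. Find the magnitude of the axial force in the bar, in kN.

Free thermal contraction of the whole bar: Σ αᵢΔT Lᵢ = 23.5×10⁻⁶×166×700 + 26.9×10⁻⁶×166×340 = 4.249 mm.
The rigid supports impose zero overall length change; the single axial force P common to all segments must satisfy P Σ Lᵢ/(AᵢEᵢ) = δ_free.
The series flexibility is Σ Lᵢ/(AᵢEᵢ) = 700/(1925×70×10³) + 340/(2275×45×10³) = 8.516×10⁻⁶ mm/N.
P = 4.249 / 8.516×10⁻⁶ = 498900 N = 498.9 kN, tensile.

P ≈ 499 kN (tensile)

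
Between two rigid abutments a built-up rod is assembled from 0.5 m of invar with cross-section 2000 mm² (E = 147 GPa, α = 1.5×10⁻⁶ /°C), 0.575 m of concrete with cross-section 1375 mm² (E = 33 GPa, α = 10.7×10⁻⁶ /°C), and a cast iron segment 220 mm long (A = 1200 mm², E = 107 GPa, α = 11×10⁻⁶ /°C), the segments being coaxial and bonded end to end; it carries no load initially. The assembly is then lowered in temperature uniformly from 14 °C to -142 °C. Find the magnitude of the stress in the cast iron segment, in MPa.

σ ≈ 75.3 MPa (tensile)

Free thermal contraction of the whole bar: Σ αᵢΔT Lᵢ = 1.5×10⁻⁶×156×500 + 10.7×10⁻⁶×156×575 + 11×10⁻⁶×156×220 = 1.454 mm.
Since the ends are fixed, an axial force P builds up, equal in every segment, with P · Σ Lᵢ/(AᵢEᵢ) = δ_free.
The series flexibility is Σ Lᵢ/(AᵢEᵢ) = 500/(2000×147×10³) + 575/(1375×33×10³) + 220/(1200×107×10³) = 1.609×10⁻⁵ mm/N.
P = 1.454 / 1.609×10⁻⁵ = 90410 N = 90.41 kN, tensile.
σ_{cast iron} = P / A = 90410 / 1200 = 75.34 MPa.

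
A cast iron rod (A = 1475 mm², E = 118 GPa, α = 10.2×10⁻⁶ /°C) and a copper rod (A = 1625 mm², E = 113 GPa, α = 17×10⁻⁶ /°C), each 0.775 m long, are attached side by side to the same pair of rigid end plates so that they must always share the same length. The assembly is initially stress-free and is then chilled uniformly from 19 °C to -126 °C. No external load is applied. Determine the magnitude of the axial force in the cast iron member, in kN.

P ≈ 88.1 kN (compressive in the cast iron)

Equilibrium of a rigid end plate with no external load gives equal and opposite internal forces ±P in the two members. Since α_{copper} > α_{cast iron}, cooling drives the copper into tension and the cast iron into compression.
Equating the net (thermal + elastic) strains gives |α₁ − α₂|·ΔT = P·[1/(A₁E₁) + 1/(A₂E₂)].
|α₁ − α₂|·ΔT = 6.8×10⁻⁶ × 145 = 0.000986.
1/(A₁E₁) + 1/(A₂E₂) = 1/(1475×118×10³) + 1/(1625×113×10³) = 1.119×10⁻⁸ N⁻¹.
P = 0.000986 / 1.119×10⁻⁸ = 88100 N = 88.1 kN.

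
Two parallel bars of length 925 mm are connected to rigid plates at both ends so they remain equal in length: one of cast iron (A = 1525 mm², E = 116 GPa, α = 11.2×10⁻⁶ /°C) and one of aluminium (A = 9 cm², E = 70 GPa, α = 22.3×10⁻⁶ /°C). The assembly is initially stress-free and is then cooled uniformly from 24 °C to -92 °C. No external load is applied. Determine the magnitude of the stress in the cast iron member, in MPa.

σ ≈ 39.2 MPa (compressive)

Both members must finish at the same length. With the larger α, the aluminium tends to over-contract; the plates restrain it, putting the aluminium in tension and the cast iron in compression. With no external load the two internal forces are equal and opposite, magnitude P.
Setting the final lengths equal and cancelling L: (α₁ − α₂)ΔT = P/(A₁E₁) + P/(A₂E₂).
|α₁ − α₂|·ΔT = 11.1×10⁻⁶ × 116 = 0.001288.
1/(A₁E₁) + 1/(A₂E₂) = 1/(1525×116×10³) + 1/(900×70×10³) = 2.153×10⁻⁸ N⁻¹.
So P = 0.001288 / 2.153×10⁻⁸ = 59.82 kN.
σ_{cast iron} = P/A₁ = 59820/1525 = 39.22 MPa, compressive.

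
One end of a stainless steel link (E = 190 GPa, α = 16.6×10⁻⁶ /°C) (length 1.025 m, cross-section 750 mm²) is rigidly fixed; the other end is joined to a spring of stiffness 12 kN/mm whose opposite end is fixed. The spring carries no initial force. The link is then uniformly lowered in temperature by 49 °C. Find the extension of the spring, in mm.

δ ≈ 0.767 mm

Free thermal contraction: δ_free = αΔT L = 16.6×10⁻⁶ × 49 × 1025 = 0.8337 mm.
Let P be the tensile force in the spring. The link extends elastically by PL/(AE) and the spring stretches by P/k; together these equal δ_free.
So P = δ_free / [L/(AE) + 1/k] = 0.8337 / [ 1025/(750×190×10³) + 1/(12×10³) ].
P = 0.8337 / 9.053×10⁻⁵ = 9210 N.
Spring extension = P/k = 9210/(12×10³) = 0.7675 mm.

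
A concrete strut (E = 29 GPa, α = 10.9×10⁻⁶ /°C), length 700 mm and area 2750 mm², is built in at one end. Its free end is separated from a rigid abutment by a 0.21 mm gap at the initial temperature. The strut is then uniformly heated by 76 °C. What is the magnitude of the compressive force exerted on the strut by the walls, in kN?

Free thermal elongation = αΔT L = 10.9×10⁻⁶ × 76 × 700 = 0.5799 mm.
The gap closes (δ_free > 0.21 mm) and the wall then resists a further 0.5799 − 0.21 = 0.3699 mm of expansion.
That suppressed elongation corresponds to σ = E·Δ/L = 29×10³ × 0.3699/700 = 15.32 MPa.
P = σA = 15.32 × 2750 = 42.14 kN.

P ≈ 42.1 kN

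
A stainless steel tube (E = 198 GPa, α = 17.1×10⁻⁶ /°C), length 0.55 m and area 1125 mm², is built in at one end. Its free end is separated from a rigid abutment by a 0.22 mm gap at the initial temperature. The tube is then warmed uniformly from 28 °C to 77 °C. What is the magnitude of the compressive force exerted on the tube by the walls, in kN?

P ≈ 97.5 kN

Free thermal elongation = αΔT L = 17.1×10⁻⁶ × 49 × 550 = 0.4608 mm.
After closing the 0.22 mm clearance, 0.4608 − 0.22 = 0.2408 mm of expansion remains to be suppressed by the wall.
Compatibility: PL/(AE) = 0.2408 mm, so σ = P/A = E × (0.2408/550) = 86.7 MPa.
P = σA = 86.7 × 1125 = 97.54 kN.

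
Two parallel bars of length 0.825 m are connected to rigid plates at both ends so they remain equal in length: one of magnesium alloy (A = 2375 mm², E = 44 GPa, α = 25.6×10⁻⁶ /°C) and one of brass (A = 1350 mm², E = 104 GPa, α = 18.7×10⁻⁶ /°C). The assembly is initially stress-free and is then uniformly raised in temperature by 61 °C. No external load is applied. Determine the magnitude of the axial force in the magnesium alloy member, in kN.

P ≈ 25.2 kN (compressive in the magnesium alloy)

Equilibrium of a rigid end plate with no external load gives equal and opposite internal forces ±P in the two members. Since α_{magnesium alloy} > α_{brass}, heating drives the magnesium alloy into compression and the brass into tension.
Compatibility of the two members (thermal + elastic change equal): (α₁ − α₂)ΔT = P·[1/(A₁E₁) + 1/(A₂E₂)].
|α₁ − α₂|·ΔT = 6.9×10⁻⁶ × 61 = 0.0004209.
1/(A₁E₁) + 1/(A₂E₂) = 1/(2375×44×10³) + 1/(1350×104×10³) = 1.669×10⁻⁸ N⁻¹.
So P = 0.0004209 / 1.669×10⁻⁸ = 25.22 kN.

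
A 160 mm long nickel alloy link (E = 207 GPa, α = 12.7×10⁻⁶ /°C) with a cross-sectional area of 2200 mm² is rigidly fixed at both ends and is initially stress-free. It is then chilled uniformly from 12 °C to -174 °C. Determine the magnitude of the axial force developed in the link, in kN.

With zero net strain, σ = E·αΔT = 207 GPa × 12.7×10⁻⁶ × 186 = 489 MPa.
P = AEαΔT = 2200 × 207×10³ × 12.7×10⁻⁶ × 186 = 1076 kN (tensile).

P ≈ 1080 kN (tensile)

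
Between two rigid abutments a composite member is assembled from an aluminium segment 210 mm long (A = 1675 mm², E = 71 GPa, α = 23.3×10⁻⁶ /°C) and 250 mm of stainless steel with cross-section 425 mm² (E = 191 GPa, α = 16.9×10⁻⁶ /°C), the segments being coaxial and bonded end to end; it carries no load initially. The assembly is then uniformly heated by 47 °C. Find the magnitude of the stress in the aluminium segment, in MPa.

σ ≈ 52.8 MPa (compressive)

If the supports were absent, the total length change would be Σ αᵢΔT Lᵢ = 23.3×10⁻⁶×47×210 + 16.9×10⁻⁶×47×250 = 0.4285 mm.
The walls prevent any net length change, so an axial force P (same in every segment) develops. Compatibility: P · Σ Lᵢ/(AᵢEᵢ) = δ_free.
Σ Lᵢ/(AᵢEᵢ) = 210/(1675×71×10³) + 250/(425×191×10³) = 4.846×10⁻⁶ mm/N.
So P = 0.4285 / 4.846×10⁻⁶ = 88.44 kN, compressive.
σ_{aluminium} = P / A = 88440 / 1675 = 52.8 MPa.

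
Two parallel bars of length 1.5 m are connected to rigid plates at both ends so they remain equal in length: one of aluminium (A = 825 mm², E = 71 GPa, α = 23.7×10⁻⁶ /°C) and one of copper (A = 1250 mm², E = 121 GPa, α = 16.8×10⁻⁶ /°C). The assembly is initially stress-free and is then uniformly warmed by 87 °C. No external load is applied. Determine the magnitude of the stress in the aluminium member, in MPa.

Both members must finish at the same length. With the larger α, the aluminium tends to over-expand; the plates restrain it, putting the aluminium in compression and the copper in tension. With no external load the two internal forces are equal and opposite, magnitude P.
Setting the final lengths equal and cancelling L: (α₁ − α₂)ΔT = P/(A₁E₁) + P/(A₂E₂).
|α₁ − α₂|·ΔT = 6.9×10⁻⁶ × 87 = 0.0006003.
1/(A₁E₁) + 1/(A₂E₂) = 1/(825×71×10³) + 1/(1250×121×10³) = 2.368×10⁻⁸ N⁻¹.
So P = 0.0006003 / 2.368×10⁻⁸ = 25.35 kN.
σ_{aluminium} = P/A₁ = 25350/825 = 30.72 MPa, compressive.

σ ≈ 30.7 MPa (compressive)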